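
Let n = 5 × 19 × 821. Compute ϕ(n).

59040

φ(5) = 5 − 1 = 4.
φ(19) = 19 − 1 = 18.
φ(821) = 821 − 1 = 820.
Multiply: 4 · 18 · 820 = 59040.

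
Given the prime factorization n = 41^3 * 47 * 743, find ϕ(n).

2295035680

φ(2406790241) = 2406790241 · (1 − 1/41) · (1 − 1/47) · (1 − 1/743)
       = 2406790241 · 1365280/1431761 = 2295035680.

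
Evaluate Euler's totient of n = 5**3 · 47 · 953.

4379200

φ(5598875) = 5598875 · (1 − 1/5) · (1 − 1/47) · (1 − 1/953)
       = 5598875 · 175168/223955 = 4379200.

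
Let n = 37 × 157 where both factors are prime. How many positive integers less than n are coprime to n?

5616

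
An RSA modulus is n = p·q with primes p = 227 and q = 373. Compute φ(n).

For distinct primes, φ(pq) = (p−1)(q−1) = 226 × 372 = 84072.

84072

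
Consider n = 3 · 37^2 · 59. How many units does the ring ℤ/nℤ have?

φ(242313) = 242313 · (1 − 1/3) · (1 − 1/37) · (1 − 1/59)
       = 242313 · 4176/6549 = 154512.

154512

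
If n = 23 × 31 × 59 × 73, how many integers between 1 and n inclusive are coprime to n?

φ(3070891) = 3070891 · (1 − 1/23) · (1 − 1/31) · (1 − 1/59) · (1 − 1/73)
       = 3070891 · 2756160/3070891 = 2756160.

2756160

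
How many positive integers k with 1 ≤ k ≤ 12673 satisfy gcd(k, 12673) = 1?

11088

Factor 12673: 12673 = 19 · 23 · 29.
φ(19) = 19 − 1 = 18.
φ(23) = 23 − 1 = 22.
φ(29) = 29 − 1 = 28.
Since φ is multiplicative, φ(12673) = 18 · 22 · 28 = 11088.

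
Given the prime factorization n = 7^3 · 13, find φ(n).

φ(7^3) = 7^2·(7−1) = 49·6 = 294.
φ(13) = 13 − 1 = 12.
Since φ is multiplicative, φ(4459) = 294 · 12 = 3528.

3528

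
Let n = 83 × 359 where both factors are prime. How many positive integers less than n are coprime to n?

φ(29797) = 29797 · (1 − 1/83) · (1 − 1/359)
       = 29797 · 29356/29797 = 29356.

29356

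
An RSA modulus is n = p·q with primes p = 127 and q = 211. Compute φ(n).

26460

φ(n) = (p − 1)(q − 1) = (127−1)(211−1) = 126·210 = 26460.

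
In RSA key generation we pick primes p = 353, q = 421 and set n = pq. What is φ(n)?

φ(148613) = 148613 · (1 − 1/353) · (1 − 1/421)
       = 148613 · 147840/148613 = 147840.

147840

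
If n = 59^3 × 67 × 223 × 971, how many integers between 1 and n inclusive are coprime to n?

2869463211120

φ(59^3) = 59^2·(59−1) = 3481·58 = 201898.
φ(67) = 67 − 1 = 66.
φ(223) = 223 − 1 = 222.
φ(971) = 971 − 1 = 970.
φ(2979579177469) = 201898 × 66 × 222 × 970 = 2869463211120.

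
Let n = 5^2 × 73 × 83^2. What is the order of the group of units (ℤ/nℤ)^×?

9800640

φ(12572425) = 12572425 · (1 − 1/5) · (1 − 1/73) · (1 − 1/83)
       = 12572425 · 23616/30295 = 9800640.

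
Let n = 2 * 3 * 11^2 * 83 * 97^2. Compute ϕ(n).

φ(2) = 2 − 1 = 1.
φ(3) = 3 − 1 = 2.
φ(11^2) = 11^2 − 11^1 = 121 − 11 = 110.
φ(83) = 83 − 1 = 82.
φ(97^2) = 97^2 − 97^1 = 9409 − 97 = 9312.
Since φ is multiplicative, φ(566967522) = 1 · 2 · 110 · 82 · 9312 = 167988480.

167988480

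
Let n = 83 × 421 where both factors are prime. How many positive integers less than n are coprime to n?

34440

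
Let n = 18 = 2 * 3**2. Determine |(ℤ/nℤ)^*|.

6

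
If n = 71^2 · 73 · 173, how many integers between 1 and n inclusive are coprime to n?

61548480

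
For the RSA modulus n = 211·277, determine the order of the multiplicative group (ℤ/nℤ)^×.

φ(pq) = (p−1)(q−1) = 210 · 276 = 57960.

57960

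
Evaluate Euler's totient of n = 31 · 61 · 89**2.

φ(14978611) = 14978611 · (1 − 1/31) · (1 − 1/61) · (1 − 1/89)
       = 14978611 · 158400/168299 = 14097600.

14097600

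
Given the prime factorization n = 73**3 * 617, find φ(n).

φ(73^3) = 73^3 − 73^2 = 389017 − 5329 = 383688.
φ(617) = 617 − 1 = 616.
φ(240023489) = 383688 × 616 = 236351808.

236351808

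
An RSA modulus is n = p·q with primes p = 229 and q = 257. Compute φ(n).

58368

φ(pq) = (p−1)(q−1) = 228 · 256 = 58368.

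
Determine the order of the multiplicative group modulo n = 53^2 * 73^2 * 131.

φ(1960960091) = 1960960091 · (1 − 1/53) · (1 − 1/73) · (1 − 1/131)
       = 1960960091 · 486720/506839 = 1883119680.

1883119680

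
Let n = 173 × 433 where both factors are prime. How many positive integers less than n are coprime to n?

74304

For distinct primes, φ(pq) = (p−1)(q−1) = 172 × 432 = 74304.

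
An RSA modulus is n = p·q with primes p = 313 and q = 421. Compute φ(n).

131040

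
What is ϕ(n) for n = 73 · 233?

φ(17009) = 17009 · (1 − 1/73) · (1 − 1/233)
       = 17009 · 16704/17009 = 16704.

16704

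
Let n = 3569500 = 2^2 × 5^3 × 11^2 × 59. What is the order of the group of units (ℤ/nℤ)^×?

1276000

φ(3569500) = 3569500 · (1 − 1/2) · (1 − 1/5) · (1 − 1/11) · (1 − 1/59)
       = 3569500 · 2320/6490 = 1276000.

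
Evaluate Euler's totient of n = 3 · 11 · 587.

11720

φ(3) = 3 − 1 = 2.
φ(11) = 11 − 1 = 10.
φ(587) = 587 − 1 = 586.
Multiply: 2 · 10 · 586 = 11720.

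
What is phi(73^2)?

5256

φ(5329) = 5329 · (1 − 1/73)
       = 5329 · 72/73 = 5256.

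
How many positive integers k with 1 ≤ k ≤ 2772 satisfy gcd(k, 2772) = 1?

2772 = 2**2 × 3**2 × 7 × 11.
φ(2^2) = 2^2 − 2^1 = 4 − 2 = 2.
φ(3^2) = 3^2 − 3^1 = 9 − 3 = 6.
φ(7) = 7 − 1 = 6.
φ(11) = 11 − 1 = 10.
Since φ is multiplicative, φ(2772) = 2 · 6 · 6 · 10 = 720.

720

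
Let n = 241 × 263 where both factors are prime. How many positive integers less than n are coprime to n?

62880

φ(241) = 241 − 1 = 240.
φ(263) = 263 − 1 = 262.
Since φ is multiplicative, φ(63383) = 240 · 262 = 62880.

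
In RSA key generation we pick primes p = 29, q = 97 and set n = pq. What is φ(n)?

φ(29) = 29 − 1 = 28.
φ(97) = 97 − 1 = 96.
Multiply: 28 · 96 = 2688.

2688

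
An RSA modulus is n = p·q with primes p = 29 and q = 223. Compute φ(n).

φ(6467) = 6467 · (1 − 1/29) · (1 − 1/223)
       = 6467 · 6216/6467 = 6216.

6216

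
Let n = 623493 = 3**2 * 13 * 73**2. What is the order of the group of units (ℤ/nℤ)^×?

φ(623493) = 623493 · (1 − 1/3) · (1 − 1/13) · (1 − 1/73)
       = 623493 · 1728/2847 = 378432.

378432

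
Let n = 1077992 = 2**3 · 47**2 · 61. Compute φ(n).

φ(2^3) = 2^2·(2−1) = 4·1 = 4.
φ(47^2) = 47^2 − 47^1 = 2209 − 47 = 2162.
φ(61) = 61 − 1 = 60.
φ(1077992) = 4 × 2162 × 60 = 518880.

518880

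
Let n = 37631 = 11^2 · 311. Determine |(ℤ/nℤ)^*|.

φ(37631) = 37631 · (1 − 1/11) · (1 − 1/311)
       = 37631 · 3100/3421 = 34100.

34100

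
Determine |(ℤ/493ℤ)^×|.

Factor 493: 493 = 17 · 29.
φ(493) = 493 · (1 − 1/17) · (1 − 1/29)
       = 493 · 448/493 = 448.

448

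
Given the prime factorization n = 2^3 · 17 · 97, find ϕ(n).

6144

φ(2^3) = 2^3 − 2^2 = 8 − 4 = 4.
φ(17) = 17 − 1 = 16.
φ(97) = 97 − 1 = 96.
Multiply: 4 · 16 · 96 = 6144.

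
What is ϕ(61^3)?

223260

φ(226981) = 226981 · (1 − 1/61)
       = 226981 · 60/61 = 223260.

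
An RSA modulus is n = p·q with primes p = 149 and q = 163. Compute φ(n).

For distinct primes, φ(pq) = (p−1)(q−1) = 148 × 162 = 23976.

23976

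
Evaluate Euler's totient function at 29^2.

812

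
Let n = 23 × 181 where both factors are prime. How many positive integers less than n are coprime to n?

φ(n) = (p − 1)(q − 1) = (23−1)(181−1) = 22·180 = 3960.

3960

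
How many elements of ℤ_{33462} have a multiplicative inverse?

Factor 33462: 33462 = 2 · 3**2 · 11 · 13**2.
φ(33462) = 33462 · (1 − 1/2) · (1 − 1/3) · (1 − 1/11) · (1 − 1/13)
       = 33462 · 240/858 = 9360.

9360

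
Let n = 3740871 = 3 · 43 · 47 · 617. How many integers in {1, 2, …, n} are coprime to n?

2380224

φ(3) = 3 − 1 = 2.
φ(43) = 43 − 1 = 42.
φ(47) = 47 − 1 = 46.
φ(617) = 617 − 1 = 616.
Since φ is multiplicative, φ(3740871) = 2 · 42 · 46 · 616 = 2380224.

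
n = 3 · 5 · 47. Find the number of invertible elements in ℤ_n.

368

φ(705) = 705 · (1 − 1/3) · (1 − 1/5) · (1 − 1/47)
       = 705 · 368/705 = 368.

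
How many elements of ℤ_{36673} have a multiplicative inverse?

36673 = 7 × 13**2 × 31.
φ(36673) = 36673 · (1 − 1/7) · (1 − 1/13) · (1 − 1/31)
       = 36673 · 2160/2821 = 28080.

28080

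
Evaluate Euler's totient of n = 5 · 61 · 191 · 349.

15868800

φ(5) = 5 − 1 = 4.
φ(61) = 61 − 1 = 60.
φ(191) = 191 − 1 = 190.
φ(349) = 349 − 1 = 348.
Multiply: 4 · 60 · 190 · 348 = 15868800.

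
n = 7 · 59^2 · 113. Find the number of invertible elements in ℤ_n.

φ(7) = 7 − 1 = 6.
φ(59^2) = 59^1·(59−1) = 59·58 = 3422.
φ(113) = 113 − 1 = 112.
φ(2753471) = 6 × 3422 × 112 = 2299584.

2299584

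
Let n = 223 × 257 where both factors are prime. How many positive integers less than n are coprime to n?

For distinct primes, φ(pq) = (p−1)(q−1) = 222 × 256 = 56832.

56832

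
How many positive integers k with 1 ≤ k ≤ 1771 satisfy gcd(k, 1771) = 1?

1320

First factor: 1771 = 7 · 11 · 23.
φ(1771) = 1771 · (1 − 1/7) · (1 − 1/11) · (1 − 1/23)
       = 1771 · 1320/1771 = 1320.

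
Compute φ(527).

Prime factorization: 527 = 17 · 31.
φ(527) = 527 · (1 − 1/17) · (1 − 1/31)
       = 527 · 480/527 = 480.

480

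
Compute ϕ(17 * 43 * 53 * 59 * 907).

φ(2073254159) = 2073254159 · (1 − 1/17) · (1 − 1/43) · (1 − 1/53) · (1 − 1/59) · (1 − 1/907)
       = 2073254159 · 1836237312/2073254159 = 1836237312.

1836237312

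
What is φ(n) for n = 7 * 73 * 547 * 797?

φ(222775049) = 222775049 · (1 − 1/7) · (1 − 1/73) · (1 − 1/547) · (1 − 1/797)
       = 222775049 · 187754112/222775049 = 187754112.

187754112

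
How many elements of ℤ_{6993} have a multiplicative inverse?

6993 = 3**3 · 7 · 37.
φ(6993) = 6993 · (1 − 1/3) · (1 − 1/7) · (1 − 1/37)
       = 6993 · 432/777 = 3888.

3888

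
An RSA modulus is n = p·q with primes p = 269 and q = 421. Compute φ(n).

112560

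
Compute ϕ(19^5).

2345778

φ(19^5) = 19^5 − 19^4 = 2476099 − 130321 = 2345778.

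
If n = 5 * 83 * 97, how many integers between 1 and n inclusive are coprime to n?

φ(40255) = 40255 · (1 − 1/5) · (1 − 1/83) · (1 − 1/97)
       = 40255 · 31488/40255 = 31488.

31488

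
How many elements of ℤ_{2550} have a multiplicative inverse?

640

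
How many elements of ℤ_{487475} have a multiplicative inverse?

Prime factorization: 487475 = 5**2 · 17 · 31 · 37.
φ(487475) = 487475 · (1 − 1/5) · (1 − 1/17) · (1 − 1/31) · (1 − 1/37)
       = 487475 · 69120/97495 = 345600.

345600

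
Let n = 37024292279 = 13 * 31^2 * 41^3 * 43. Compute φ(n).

31516732800

φ(37024292279) = 37024292279 · (1 − 1/13) · (1 − 1/31) · (1 − 1/41) · (1 − 1/43)
       = 37024292279 · 604800/710489 = 31516732800.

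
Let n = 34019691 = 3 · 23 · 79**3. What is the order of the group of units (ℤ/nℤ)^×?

21419112

φ(34019691) = 34019691 · (1 − 1/3) · (1 − 1/23) · (1 − 1/79)
       = 34019691 · 3432/5451 = 21419112.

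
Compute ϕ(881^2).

φ(881^2) = 881^2 − 881^1 = 776161 − 881 = 775280.

775280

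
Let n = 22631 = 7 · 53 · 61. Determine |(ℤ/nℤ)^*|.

φ(22631) = 22631 · (1 − 1/7) · (1 − 1/53) · (1 − 1/61)
       = 22631 · 18720/22631 = 18720.

18720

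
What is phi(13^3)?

2028

φ(13^3) = 13^2·(13−1) = 169·12 = 2028.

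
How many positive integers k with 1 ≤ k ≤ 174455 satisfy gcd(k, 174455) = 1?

126720

First factor: 174455 = 5 · 23 · 37 · 41.
φ(174455) = 174455 · (1 − 1/5) · (1 − 1/23) · (1 − 1/37) · (1 − 1/41)
       = 174455 · 126720/174455 = 126720.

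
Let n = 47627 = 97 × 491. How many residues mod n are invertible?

47040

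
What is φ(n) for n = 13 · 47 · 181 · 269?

φ(13) = 13 − 1 = 12.
φ(47) = 47 − 1 = 46.
φ(181) = 181 − 1 = 180.
φ(269) = 269 − 1 = 268.
Multiply: 12 · 46 · 180 · 268 = 26628480.

26628480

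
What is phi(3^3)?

φ(3^3) = 3^2·(3−1) = 9·2 = 18.

18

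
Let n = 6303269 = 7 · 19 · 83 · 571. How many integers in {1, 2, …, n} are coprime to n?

5047920

φ(7) = 7 − 1 = 6.
φ(19) = 19 − 1 = 18.
φ(83) = 83 − 1 = 82.
φ(571) = 571 − 1 = 570.
Since φ is multiplicative, φ(6303269) = 6 · 18 · 82 · 570 = 5047920.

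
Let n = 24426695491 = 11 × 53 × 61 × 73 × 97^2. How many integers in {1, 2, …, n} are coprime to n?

20918476800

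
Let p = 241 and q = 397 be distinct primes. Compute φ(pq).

95040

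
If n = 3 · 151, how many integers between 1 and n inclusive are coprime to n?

300

φ(3) = 3 − 1 = 2.
φ(151) = 151 − 1 = 150.
Since φ is multiplicative, φ(453) = 2 · 150 = 300.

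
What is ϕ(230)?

230 = 2 * 5 * 23.
φ(230) = 230 · (1 − 1/2) · (1 − 1/5) · (1 − 1/23)
       = 230 · 88/230 = 88.

88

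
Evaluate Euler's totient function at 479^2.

228962

φ(479^2) = 479^2 − 479^1 = 229441 − 479 = 228962.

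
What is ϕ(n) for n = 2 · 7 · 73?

432

φ(2) = 2 − 1 = 1.
φ(7) = 7 − 1 = 6.
φ(73) = 73 − 1 = 72.
Multiply: 1 · 6 · 72 = 432.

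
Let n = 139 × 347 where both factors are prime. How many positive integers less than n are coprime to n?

47748

φ(pq) = (p−1)(q−1) = 138 · 346 = 47748.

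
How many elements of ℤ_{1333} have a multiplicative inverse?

1260

Prime factorization: 1333 = 31 · 43.
φ(31) = 31 − 1 = 30.
φ(43) = 43 − 1 = 42.
Multiply: 30 · 42 = 1260.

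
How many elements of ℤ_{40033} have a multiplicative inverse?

40033 = 7^2 * 19 * 43.
φ(40033) = 40033 · (1 − 1/7) · (1 − 1/19) · (1 − 1/43)
       = 40033 · 4536/5719 = 31752.

31752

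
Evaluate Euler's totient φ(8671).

First factor: 8671 = 13 · 23 · 29.
φ(13) = 13 − 1 = 12.
φ(23) = 23 − 1 = 22.
φ(29) = 29 − 1 = 28.
Multiply: 12 · 22 · 28 = 7392.

7392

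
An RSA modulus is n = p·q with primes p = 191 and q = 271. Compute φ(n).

φ(pq) = (p−1)(q−1) = 190 · 270 = 51300.

51300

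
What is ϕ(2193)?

First factor: 2193 = 3 · 17 · 43.
φ(2193) = 2193 · (1 − 1/3) · (1 − 1/17) · (1 − 1/43)
       = 2193 · 1344/2193 = 1344.

1344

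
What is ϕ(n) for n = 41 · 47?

1840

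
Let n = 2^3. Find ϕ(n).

4

φ(8) = 8 · (1 − 1/2)
       = 8 · 1/2 = 4.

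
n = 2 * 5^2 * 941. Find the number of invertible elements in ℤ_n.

φ(47050) = 47050 · (1 − 1/2) · (1 − 1/5) · (1 − 1/941)
       = 47050 · 3760/9410 = 18800.

18800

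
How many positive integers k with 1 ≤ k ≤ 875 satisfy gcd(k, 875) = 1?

600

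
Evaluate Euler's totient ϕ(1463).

1463 = 7 * 11 * 19.
φ(1463) = 1463 · (1 − 1/7) · (1 − 1/11) · (1 − 1/19)
       = 1463 · 1080/1463 = 1080.

1080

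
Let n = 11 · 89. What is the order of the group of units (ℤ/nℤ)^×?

880

φ(979) = 979 · (1 − 1/11) · (1 − 1/89)
       = 979 · 880/979 = 880.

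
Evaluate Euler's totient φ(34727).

26400

Factor 34727: 34727 = 7 · 11^2 · 41.
φ(7) = 7 − 1 = 6.
φ(11^2) = 11^1·(11−1) = 11·10 = 110.
φ(41) = 41 − 1 = 40.
Multiply: 6 · 110 · 40 = 26400.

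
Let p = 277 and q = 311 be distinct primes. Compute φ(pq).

φ(n) = (p − 1)(q − 1) = (277−1)(311−1) = 276·310 = 85560.

85560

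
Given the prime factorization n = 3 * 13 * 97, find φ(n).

φ(3783) = 3783 · (1 − 1/3) · (1 − 1/13) · (1 − 1/97)
       = 3783 · 2304/3783 = 2304.

2304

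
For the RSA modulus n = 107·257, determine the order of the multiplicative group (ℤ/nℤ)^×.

φ(n) = (p − 1)(q − 1) = (107−1)(257−1) = 106·256 = 27136.

27136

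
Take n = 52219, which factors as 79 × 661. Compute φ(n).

φ(52219) = 52219 · (1 − 1/79) · (1 − 1/661)
       = 52219 · 51480/52219 = 51480.

51480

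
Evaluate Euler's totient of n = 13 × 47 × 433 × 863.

φ(228317869) = 228317869 · (1 − 1/13) · (1 − 1/47) · (1 − 1/433) · (1 − 1/863)
       = 228317869 · 205555968/228317869 = 205555968.

205555968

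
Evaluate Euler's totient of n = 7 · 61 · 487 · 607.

106025760

φ(7) = 7 − 1 = 6.
φ(61) = 61 − 1 = 60.
φ(487) = 487 − 1 = 486.
φ(607) = 607 − 1 = 606.
Since φ is multiplicative, φ(126225043) = 6 · 60 · 486 · 606 = 106025760.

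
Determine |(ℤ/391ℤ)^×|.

352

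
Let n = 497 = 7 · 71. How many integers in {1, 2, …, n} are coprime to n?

420

φ(7) = 7 − 1 = 6.
φ(71) = 71 − 1 = 70.
Since φ is multiplicative, φ(497) = 6 · 70 = 420.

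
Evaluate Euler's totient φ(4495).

Factor 4495: 4495 = 5 · 29 · 31.
φ(5) = 5 − 1 = 4.
φ(29) = 29 − 1 = 28.
φ(31) = 31 − 1 = 30.
Since φ is multiplicative, φ(4495) = 4 · 28 · 30 = 3360.

3360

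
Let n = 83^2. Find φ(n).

6806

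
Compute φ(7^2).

φ(7^2) = 7^2 − 7^1 = 49 − 7 = 42.

42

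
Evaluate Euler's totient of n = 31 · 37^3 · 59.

85754160

φ(31) = 31 − 1 = 30.
φ(37^3) = 37^3 − 37^2 = 50653 − 1369 = 49284.
φ(59) = 59 − 1 = 58.
Multiply: 30 · 49284 · 58 = 85754160.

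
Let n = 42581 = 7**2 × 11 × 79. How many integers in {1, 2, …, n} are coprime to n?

32760

φ(7^2) = 7^2 − 7^1 = 49 − 7 = 42.
φ(11) = 11 − 1 = 10.
φ(79) = 79 − 1 = 78.
Multiply: 42 · 10 · 78 = 32760.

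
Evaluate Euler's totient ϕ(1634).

756

1634 = 2 · 19 · 43.
φ(2) = 2 − 1 = 1.
φ(19) = 19 − 1 = 18.
φ(43) = 43 − 1 = 42.
Multiply: 1 · 18 · 42 = 756.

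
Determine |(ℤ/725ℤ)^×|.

560

Prime factorization: 725 = 5**2 * 29.
φ(5^2) = 5^1·(5−1) = 5·4 = 20.
φ(29) = 29 − 1 = 28.
Multiply: 20 · 28 = 560.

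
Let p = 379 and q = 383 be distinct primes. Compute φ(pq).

144396

φ(145157) = 145157 · (1 − 1/379) · (1 − 1/383)
       = 145157 · 144396/145157 = 144396.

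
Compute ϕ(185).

144

Factor 185: 185 = 5 × 37.
φ(5) = 5 − 1 = 4.
φ(37) = 37 − 1 = 36.
Since φ is multiplicative, φ(185) = 4 · 36 = 144.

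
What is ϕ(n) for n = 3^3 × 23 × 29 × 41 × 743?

φ(3^3) = 3^3 − 3^2 = 27 − 9 = 18.
φ(23) = 23 − 1 = 22.
φ(29) = 29 − 1 = 28.
φ(41) = 41 − 1 = 40.
φ(743) = 743 − 1 = 742.
Since φ is multiplicative, φ(548608167) = 18 · 22 · 28 · 40 · 742 = 329091840.

329091840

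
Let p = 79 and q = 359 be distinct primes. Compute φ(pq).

φ(28361) = 28361 · (1 − 1/79) · (1 − 1/359)
       = 28361 · 27924/28361 = 27924.

27924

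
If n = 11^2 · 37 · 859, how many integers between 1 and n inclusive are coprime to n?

3397680

φ(11^2) = 11^1·(11−1) = 11·10 = 110.
φ(37) = 37 − 1 = 36.
φ(859) = 859 − 1 = 858.
Since φ is multiplicative, φ(3845743) = 110 · 36 · 858 = 3397680.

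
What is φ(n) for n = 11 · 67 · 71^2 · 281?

φ(1043975977) = 1043975977 · (1 − 1/11) · (1 − 1/67) · (1 − 1/71) · (1 − 1/281)
       = 1043975977 · 12936000/14703887 = 918456000.

918456000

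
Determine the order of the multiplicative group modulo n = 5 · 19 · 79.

5616

φ(7505) = 7505 · (1 − 1/5) · (1 − 1/19) · (1 − 1/79)
       = 7505 · 5616/7505 = 5616.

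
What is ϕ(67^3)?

296274

φ(67^3) = 67^2·(67−1) = 4489·66 = 296274.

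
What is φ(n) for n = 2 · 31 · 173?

5160

φ(2) = 2 − 1 = 1.
φ(31) = 31 − 1 = 30.
φ(173) = 173 − 1 = 172.
φ(10726) = 1 × 30 × 172 = 5160.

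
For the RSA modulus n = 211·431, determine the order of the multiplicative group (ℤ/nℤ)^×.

90300

For distinct primes, φ(pq) = (p−1)(q−1) = 210 × 430 = 90300.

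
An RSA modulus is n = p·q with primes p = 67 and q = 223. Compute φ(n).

14652

φ(pq) = (p−1)(q−1) = 66 · 222 = 14652.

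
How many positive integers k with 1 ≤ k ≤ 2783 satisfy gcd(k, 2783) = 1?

Factor 2783: 2783 = 11^2 * 23.
φ(2783) = 2783 · (1 − 1/11) · (1 − 1/23)
       = 2783 · 220/253 = 2420.

2420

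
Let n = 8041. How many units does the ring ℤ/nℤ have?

6720

Prime factorization: 8041 = 11 * 17 * 43.
φ(8041) = 8041 · (1 − 1/11) · (1 − 1/17) · (1 − 1/43)
       = 8041 · 6720/8041 = 6720.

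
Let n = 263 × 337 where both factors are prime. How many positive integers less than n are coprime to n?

88032

φ(n) = (p − 1)(q − 1) = (263−1)(337−1) = 262·336 = 88032.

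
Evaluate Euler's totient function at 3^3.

φ(27) = 27 · (1 − 1/3)
       = 27 · 2/3 = 18.

18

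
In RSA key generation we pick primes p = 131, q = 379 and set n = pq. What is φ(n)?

49140

For distinct primes, φ(pq) = (p−1)(q−1) = 130 × 378 = 49140.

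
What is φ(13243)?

11520

First factor: 13243 = 17 × 19 × 41.
φ(17) = 17 − 1 = 16.
φ(19) = 19 − 1 = 18.
φ(41) = 41 − 1 = 40.
Since φ is multiplicative, φ(13243) = 16 · 18 · 40 = 11520.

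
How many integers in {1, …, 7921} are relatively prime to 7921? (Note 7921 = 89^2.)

φ(7921) = 7921 · (1 − 1/89)
       = 7921 · 88/89 = 7832.

7832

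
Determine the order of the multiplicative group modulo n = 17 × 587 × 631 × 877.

φ(5522248873) = 5522248873 · (1 − 1/17) · (1 − 1/587) · (1 − 1/631) · (1 − 1/877)
       = 5522248873 · 5174426880/5522248873 = 5174426880.

5174426880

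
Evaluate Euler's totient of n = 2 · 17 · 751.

φ(25534) = 25534 · (1 − 1/2) · (1 − 1/17) · (1 − 1/751)
       = 25534 · 12000/25534 = 12000.

12000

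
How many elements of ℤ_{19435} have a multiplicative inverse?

Factor 19435: 19435 = 5 · 13**2 · 23.
φ(19435) = 19435 · (1 − 1/5) · (1 − 1/13) · (1 − 1/23)
       = 19435 · 1056/1495 = 13728.

13728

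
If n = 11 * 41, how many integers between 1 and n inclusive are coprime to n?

φ(451) = 451 · (1 − 1/11) · (1 − 1/41)
       = 451 · 400/451 = 400.

400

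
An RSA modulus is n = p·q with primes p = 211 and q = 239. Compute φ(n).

φ(n) = (p − 1)(q − 1) = (211−1)(239−1) = 210·238 = 49980.

49980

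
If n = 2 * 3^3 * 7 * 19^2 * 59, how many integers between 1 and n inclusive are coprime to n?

φ(2) = 2 − 1 = 1.
φ(3^3) = 3^2·(3−1) = 9·2 = 18.
φ(7) = 7 − 1 = 6.
φ(19^2) = 19^1·(19−1) = 19·18 = 342.
φ(59) = 59 − 1 = 58.
Multiply: 1 · 18 · 6 · 342 · 58 = 2142288.

2142288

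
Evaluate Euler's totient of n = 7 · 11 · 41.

φ(3157) = 3157 · (1 − 1/7) · (1 − 1/11) · (1 − 1/41)
       = 3157 · 2400/3157 = 2400.

2400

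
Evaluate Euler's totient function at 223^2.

49506

φ(49729) = 49729 · (1 − 1/223)
       = 49729 · 222/223 = 49506.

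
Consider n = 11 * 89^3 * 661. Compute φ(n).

φ(5125829599) = 5125829599 · (1 − 1/11) · (1 − 1/89) · (1 − 1/661)
       = 5125829599 · 580800/647119 = 4600516800.

4600516800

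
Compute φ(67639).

First factor: 67639 = 11^2 * 13 * 43.
φ(67639) = 67639 · (1 − 1/11) · (1 − 1/13) · (1 − 1/43)
       = 67639 · 5040/6149 = 55440.

55440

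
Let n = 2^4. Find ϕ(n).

8

φ(2^4) = 2^3·(2−1) = 8·1 = 8.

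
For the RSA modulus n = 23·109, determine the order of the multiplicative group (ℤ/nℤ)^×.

2376

φ(2507) = 2507 · (1 − 1/23) · (1 − 1/109)
       = 2507 · 2376/2507 = 2376.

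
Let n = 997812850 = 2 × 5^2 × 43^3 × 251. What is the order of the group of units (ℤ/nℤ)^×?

388290000

φ(997812850) = 997812850 · (1 − 1/2) · (1 − 1/5) · (1 − 1/43) · (1 − 1/251)
       = 997812850 · 42000/107930 = 388290000.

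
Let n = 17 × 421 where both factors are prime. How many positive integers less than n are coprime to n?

φ(n) = (p − 1)(q − 1) = (17−1)(421−1) = 16·420 = 6720.

6720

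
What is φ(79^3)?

φ(493039) = 493039 · (1 − 1/79)
       = 493039 · 78/79 = 486798.

486798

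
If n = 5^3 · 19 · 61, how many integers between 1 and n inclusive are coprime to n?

108000

φ(144875) = 144875 · (1 − 1/5) · (1 − 1/19) · (1 − 1/61)
       = 144875 · 4320/5795 = 108000.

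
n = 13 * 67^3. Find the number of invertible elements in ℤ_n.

φ(3909919) = 3909919 · (1 − 1/13) · (1 − 1/67)
       = 3909919 · 792/871 = 3555288.

3555288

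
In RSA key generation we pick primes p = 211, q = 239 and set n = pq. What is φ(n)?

φ(pq) = (p−1)(q−1) = 210 · 238 = 49980.

49980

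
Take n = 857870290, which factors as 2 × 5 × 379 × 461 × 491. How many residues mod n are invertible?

φ(857870290) = 857870290 · (1 − 1/2) · (1 − 1/5) · (1 − 1/379) · (1 − 1/461) · (1 − 1/491)
       = 857870290 · 340804800/857870290 = 340804800.

340804800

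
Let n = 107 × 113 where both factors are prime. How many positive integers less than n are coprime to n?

φ(12091) = 12091 · (1 − 1/107) · (1 − 1/113)
       = 12091 · 11872/12091 = 11872.

11872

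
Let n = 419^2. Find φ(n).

175142

φ(175561) = 175561 · (1 − 1/419)
       = 175561 · 418/419 = 175142.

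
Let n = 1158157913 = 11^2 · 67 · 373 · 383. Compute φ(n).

1031675040

φ(11^2) = 11^2 − 11^1 = 121 − 11 = 110.
φ(67) = 67 − 1 = 66.
φ(373) = 373 − 1 = 372.
φ(383) = 383 − 1 = 382.
Multiply: 110 · 66 · 372 · 382 = 1031675040.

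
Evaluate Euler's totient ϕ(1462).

First factor: 1462 = 2 · 17 · 43.
φ(1462) = 1462 · (1 − 1/2) · (1 − 1/17) · (1 − 1/43)
       = 1462 · 672/1462 = 672.

672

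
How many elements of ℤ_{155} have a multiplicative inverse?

Prime factorization: 155 = 5 · 31.
φ(155) = 155 · (1 − 1/5) · (1 − 1/31)
       = 155 · 120/155 = 120.

120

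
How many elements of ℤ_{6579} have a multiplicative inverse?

6579 = 3**2 · 17 · 43.
φ(6579) = 6579 · (1 − 1/3) · (1 − 1/17) · (1 − 1/43)
       = 6579 · 1344/2193 = 4032.

4032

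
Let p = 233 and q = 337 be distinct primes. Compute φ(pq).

φ(n) = (p − 1)(q − 1) = (233−1)(337−1) = 232·336 = 77952.

77952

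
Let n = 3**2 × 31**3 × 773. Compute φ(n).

133540560

φ(3^2) = 3^1·(3−1) = 3·2 = 6.
φ(31^3) = 31^2·(31−1) = 961·30 = 28830.
φ(773) = 773 − 1 = 772.
φ(207255987) = 6 × 28830 × 772 = 133540560.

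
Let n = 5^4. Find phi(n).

500

φ(625) = 625 · (1 − 1/5)
       = 625 · 4/5 = 500.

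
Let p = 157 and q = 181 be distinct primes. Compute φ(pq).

φ(157) = 157 − 1 = 156.
φ(181) = 181 − 1 = 180.
φ(28417) = 156 × 180 = 28080.

28080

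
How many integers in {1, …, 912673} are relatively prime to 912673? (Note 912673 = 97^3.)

φ(97^3) = 97^2·(97−1) = 9409·96 = 903264.

903264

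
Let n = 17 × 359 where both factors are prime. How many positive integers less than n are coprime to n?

5728

φ(n) = (p − 1)(q − 1) = (17−1)(359−1) = 16·358 = 5728.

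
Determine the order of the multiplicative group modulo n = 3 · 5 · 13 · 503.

φ(98085) = 98085 · (1 − 1/3) · (1 − 1/5) · (1 − 1/13) · (1 − 1/503)
       = 98085 · 48192/98085 = 48192.

48192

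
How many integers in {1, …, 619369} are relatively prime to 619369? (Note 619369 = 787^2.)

618582

φ(619369) = 619369 · (1 − 1/787)
       = 619369 · 786/787 = 618582.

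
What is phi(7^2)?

φ(49) = 49 · (1 − 1/7)
       = 49 · 6/7 = 42.

42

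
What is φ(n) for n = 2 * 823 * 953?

782544

φ(2) = 2 − 1 = 1.
φ(823) = 823 − 1 = 822.
φ(953) = 953 − 1 = 952.
φ(1568638) = 1 × 822 × 952 = 782544.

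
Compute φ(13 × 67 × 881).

696960

φ(13) = 13 − 1 = 12.
φ(67) = 67 − 1 = 66.
φ(881) = 881 − 1 = 880.
Multiply: 12 · 66 · 880 = 696960.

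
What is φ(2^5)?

φ(32) = 32 · (1 − 1/2)
       = 32 · 1/2 = 16.

16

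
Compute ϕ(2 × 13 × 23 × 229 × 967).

58145472

φ(2) = 2 − 1 = 1.
φ(13) = 13 − 1 = 12.
φ(23) = 23 − 1 = 22.
φ(229) = 229 − 1 = 228.
φ(967) = 967 − 1 = 966.
φ(132422914) = 1 × 12 × 22 × 228 × 966 = 58145472.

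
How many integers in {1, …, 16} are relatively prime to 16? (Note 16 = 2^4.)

φ(2^4) = 2^3·(2−1) = 8·1 = 8.

8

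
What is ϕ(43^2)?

φ(43^2) = 43^1·(43−1) = 43·42 = 1806.

1806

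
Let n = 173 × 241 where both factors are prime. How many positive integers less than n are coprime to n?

41280

φ(173) = 173 − 1 = 172.
φ(241) = 241 − 1 = 240.
φ(41693) = 172 × 240 = 41280.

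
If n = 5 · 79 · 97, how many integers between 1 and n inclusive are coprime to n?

φ(5) = 5 − 1 = 4.
φ(79) = 79 − 1 = 78.
φ(97) = 97 − 1 = 96.
Multiply: 4 · 78 · 96 = 29952.

29952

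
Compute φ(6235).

4704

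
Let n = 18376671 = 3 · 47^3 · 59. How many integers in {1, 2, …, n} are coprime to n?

11787224

φ(18376671) = 18376671 · (1 − 1/3) · (1 − 1/47) · (1 − 1/59)
       = 18376671 · 5336/8319 = 11787224.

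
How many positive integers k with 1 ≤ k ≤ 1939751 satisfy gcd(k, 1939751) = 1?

1939751 = 11^2 × 17 × 23 × 41.
φ(1939751) = 1939751 · (1 − 1/11) · (1 − 1/17) · (1 − 1/23) · (1 − 1/41)
       = 1939751 · 140800/176341 = 1548800.

1548800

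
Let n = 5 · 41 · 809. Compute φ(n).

φ(5) = 5 − 1 = 4.
φ(41) = 41 − 1 = 40.
φ(809) = 809 − 1 = 808.
Multiply: 4 · 40 · 808 = 129280.

129280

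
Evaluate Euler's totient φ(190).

72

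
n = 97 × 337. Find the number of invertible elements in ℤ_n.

φ(32689) = 32689 · (1 − 1/97) · (1 − 1/337)
       = 32689 · 32256/32689 = 32256.

32256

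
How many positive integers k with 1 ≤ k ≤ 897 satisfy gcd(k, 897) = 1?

528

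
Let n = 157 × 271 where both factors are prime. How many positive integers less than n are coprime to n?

42120

φ(pq) = (p−1)(q−1) = 156 · 270 = 42120.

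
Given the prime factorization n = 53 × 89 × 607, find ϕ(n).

φ(2863219) = 2863219 · (1 − 1/53) · (1 − 1/89) · (1 − 1/607)
       = 2863219 · 2773056/2863219 = 2773056.

2773056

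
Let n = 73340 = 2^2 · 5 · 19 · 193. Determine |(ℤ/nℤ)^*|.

φ(2^2) = 2^1·(2−1) = 2·1 = 2.
φ(5) = 5 − 1 = 4.
φ(19) = 19 − 1 = 18.
φ(193) = 193 − 1 = 192.
Since φ is multiplicative, φ(73340) = 2 · 4 · 18 · 192 = 27648.

27648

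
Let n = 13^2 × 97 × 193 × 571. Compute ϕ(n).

1638973440

φ(13^2) = 13^2 − 13^1 = 169 − 13 = 156.
φ(97) = 97 − 1 = 96.
φ(193) = 193 − 1 = 192.
φ(571) = 571 − 1 = 570.
Multiply: 156 · 96 · 192 · 570 = 1638973440.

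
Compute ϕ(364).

144

First factor: 364 = 2**2 · 7 · 13.
φ(364) = 364 · (1 − 1/2) · (1 − 1/7) · (1 − 1/13)
       = 364 · 72/182 = 144.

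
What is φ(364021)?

266112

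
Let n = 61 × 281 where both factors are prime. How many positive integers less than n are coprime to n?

φ(n) = (p − 1)(q − 1) = (61−1)(281−1) = 60·280 = 16800.

16800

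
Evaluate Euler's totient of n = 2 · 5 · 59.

φ(590) = 590 · (1 − 1/2) · (1 − 1/5) · (1 − 1/59)
       = 590 · 232/590 = 232.

232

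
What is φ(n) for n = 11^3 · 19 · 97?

φ(11^3) = 11^2·(11−1) = 121·10 = 1210.
φ(19) = 19 − 1 = 18.
φ(97) = 97 − 1 = 96.
Multiply: 1210 · 18 · 96 = 2090880.

2090880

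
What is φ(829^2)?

686412

φ(687241) = 687241 · (1 − 1/829)
       = 687241 · 828/829 = 686412.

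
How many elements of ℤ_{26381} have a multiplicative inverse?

Factor 26381: 26381 = 23 · 31 · 37.
φ(23) = 23 − 1 = 22.
φ(31) = 31 − 1 = 30.
φ(37) = 37 − 1 = 36.
Since φ is multiplicative, φ(26381) = 22 · 30 · 36 = 23760.

23760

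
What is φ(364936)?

147840

Factor 364936: 364936 = 2^3 · 11^2 · 13 · 29.
φ(2^3) = 2^2·(2−1) = 4·1 = 4.
φ(11^2) = 11^2 − 11^1 = 121 − 11 = 110.
φ(13) = 13 − 1 = 12.
φ(29) = 29 − 1 = 28.
Multiply: 4 · 110 · 12 · 28 = 147840.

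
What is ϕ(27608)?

10752

27608 = 2^3 · 7 · 17 · 29.
φ(27608) = 27608 · (1 − 1/2) · (1 − 1/7) · (1 − 1/17) · (1 − 1/29)
       = 27608 · 2688/6902 = 10752.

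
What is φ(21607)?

19200

21607 = 17 * 31 * 41.
φ(17) = 17 − 1 = 16.
φ(31) = 31 − 1 = 30.
φ(41) = 41 − 1 = 40.
φ(21607) = 16 × 30 × 40 = 19200.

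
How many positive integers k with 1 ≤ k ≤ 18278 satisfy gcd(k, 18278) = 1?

First factor: 18278 = 2 * 13 * 19 * 37.
φ(2) = 2 − 1 = 1.
φ(13) = 13 − 1 = 12.
φ(19) = 19 − 1 = 18.
φ(37) = 37 − 1 = 36.
Multiply: 1 · 12 · 18 · 36 = 7776.

7776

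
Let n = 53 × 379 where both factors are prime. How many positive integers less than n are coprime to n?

19656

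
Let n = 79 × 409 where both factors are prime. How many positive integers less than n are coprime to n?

31824

φ(32311) = 32311 · (1 − 1/79) · (1 − 1/409)
       = 32311 · 31824/32311 = 31824.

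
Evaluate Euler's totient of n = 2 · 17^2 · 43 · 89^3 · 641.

φ(11231152996166) = 11231152996166 · (1 − 1/2) · (1 − 1/17) · (1 − 1/43) · (1 − 1/89) · (1 − 1/641)
       = 11231152996166 · 37847040/83405638 = 5096368865280.

5096368865280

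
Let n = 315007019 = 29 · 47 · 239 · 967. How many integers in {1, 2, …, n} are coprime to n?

296121504

φ(29) = 29 − 1 = 28.
φ(47) = 47 − 1 = 46.
φ(239) = 239 − 1 = 238.
φ(967) = 967 − 1 = 966.
Since φ is multiplicative, φ(315007019) = 28 · 46 · 238 · 966 = 296121504.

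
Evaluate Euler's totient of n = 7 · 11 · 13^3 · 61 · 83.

598665600

φ(7) = 7 − 1 = 6.
φ(11) = 11 − 1 = 10.
φ(13^3) = 13^3 − 13^2 = 2197 − 169 = 2028.
φ(61) = 61 − 1 = 60.
φ(83) = 83 − 1 = 82.
Since φ is multiplicative, φ(856502647) = 6 · 10 · 2028 · 60 · 82 = 598665600.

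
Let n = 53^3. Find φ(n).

146068

φ(148877) = 148877 · (1 − 1/53)
       = 148877 · 52/53 = 146068.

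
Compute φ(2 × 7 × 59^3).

φ(2) = 2 − 1 = 1.
φ(7) = 7 − 1 = 6.
φ(59^3) = 59^3 − 59^2 = 205379 − 3481 = 201898.
Since φ is multiplicative, φ(2875306) = 1 · 6 · 201898 = 1211388.

1211388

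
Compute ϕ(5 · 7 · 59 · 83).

114144

φ(5) = 5 − 1 = 4.
φ(7) = 7 − 1 = 6.
φ(59) = 59 − 1 = 58.
φ(83) = 83 − 1 = 82.
Multiply: 4 · 6 · 58 · 82 = 114144.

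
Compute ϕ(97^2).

φ(97^2) = 97^2 − 97^1 = 9409 − 97 = 9312.

9312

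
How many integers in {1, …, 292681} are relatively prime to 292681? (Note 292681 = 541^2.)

φ(541^2) = 541^2 − 541^1 = 292681 − 541 = 292140.

292140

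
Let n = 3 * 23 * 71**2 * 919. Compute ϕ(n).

φ(3) = 3 − 1 = 2.
φ(23) = 23 − 1 = 22.
φ(71^2) = 71^2 − 71^1 = 5041 − 71 = 4970.
φ(919) = 919 − 1 = 918.
φ(319654851) = 2 × 22 × 4970 × 918 = 200748240.

200748240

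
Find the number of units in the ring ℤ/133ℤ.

108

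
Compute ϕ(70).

24

Factor 70: 70 = 2 × 5 × 7.
φ(70) = 70 · (1 − 1/2) · (1 − 1/5) · (1 − 1/7)
       = 70 · 24/70 = 24.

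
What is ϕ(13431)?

7920

Prime factorization: 13431 = 3 · 11^2 · 37.
φ(3) = 3 − 1 = 2.
φ(11^2) = 11^2 − 11^1 = 121 − 11 = 110.
φ(37) = 37 − 1 = 36.
Multiply: 2 · 110 · 36 = 7920.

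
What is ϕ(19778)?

8400

Factor 19778: 19778 = 2 · 11 · 29 · 31.
φ(2) = 2 − 1 = 1.
φ(11) = 11 − 1 = 10.
φ(29) = 29 − 1 = 28.
φ(31) = 31 − 1 = 30.
φ(19778) = 1 × 10 × 28 × 30 = 8400.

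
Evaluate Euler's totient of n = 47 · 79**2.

φ(293327) = 293327 · (1 − 1/47) · (1 − 1/79)
       = 293327 · 3588/3713 = 283452.

283452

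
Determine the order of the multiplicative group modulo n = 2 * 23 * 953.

φ(43838) = 43838 · (1 − 1/2) · (1 − 1/23) · (1 − 1/953)
       = 43838 · 20944/43838 = 20944.

20944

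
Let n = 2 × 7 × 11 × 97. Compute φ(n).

φ(14938) = 14938 · (1 − 1/2) · (1 − 1/7) · (1 − 1/11) · (1 − 1/97)
       = 14938 · 5760/14938 = 5760.

5760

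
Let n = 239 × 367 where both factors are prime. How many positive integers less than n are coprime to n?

φ(pq) = (p−1)(q−1) = 238 · 366 = 87108.

87108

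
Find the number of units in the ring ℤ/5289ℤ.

3360

First factor: 5289 = 3 * 41 * 43.
φ(3) = 3 − 1 = 2.
φ(41) = 41 − 1 = 40.
φ(43) = 43 − 1 = 42.
Since φ is multiplicative, φ(5289) = 2 · 40 · 42 = 3360.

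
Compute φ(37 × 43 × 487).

734832

φ(774817) = 774817 · (1 − 1/37) · (1 − 1/43) · (1 − 1/487)
       = 774817 · 734832/774817 = 734832.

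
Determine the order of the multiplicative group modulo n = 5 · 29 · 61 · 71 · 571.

φ(358585145) = 358585145 · (1 − 1/5) · (1 − 1/29) · (1 − 1/61) · (1 − 1/71) · (1 − 1/571)
       = 358585145 · 268128000/358585145 = 268128000.

268128000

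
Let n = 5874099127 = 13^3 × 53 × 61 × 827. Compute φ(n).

5226399360

φ(13^3) = 13^2·(13−1) = 169·12 = 2028.
φ(53) = 53 − 1 = 52.
φ(61) = 61 − 1 = 60.
φ(827) = 827 − 1 = 826.
Multiply: 2028 · 52 · 60 · 826 = 5226399360.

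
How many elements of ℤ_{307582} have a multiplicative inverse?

132000

Factor 307582: 307582 = 2 * 11**2 * 31 * 41.
φ(307582) = 307582 · (1 − 1/2) · (1 − 1/11) · (1 − 1/31) · (1 − 1/41)
       = 307582 · 12000/27962 = 132000.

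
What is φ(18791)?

Prime factorization: 18791 = 19 · 23 · 43.
φ(19) = 19 − 1 = 18.
φ(23) = 23 − 1 = 22.
φ(43) = 43 − 1 = 42.
Since φ is multiplicative, φ(18791) = 18 · 22 · 42 = 16632.

16632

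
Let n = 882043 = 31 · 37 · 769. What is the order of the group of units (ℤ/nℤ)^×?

φ(882043) = 882043 · (1 − 1/31) · (1 − 1/37) · (1 − 1/769)
       = 882043 · 829440/882043 = 829440.

829440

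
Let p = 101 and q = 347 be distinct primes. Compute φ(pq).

34600

φ(n) = (p − 1)(q − 1) = (101−1)(347−1) = 100·346 = 34600.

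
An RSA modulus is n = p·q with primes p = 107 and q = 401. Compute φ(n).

42400

φ(42907) = 42907 · (1 − 1/107) · (1 − 1/401)
       = 42907 · 42400/42907 = 42400.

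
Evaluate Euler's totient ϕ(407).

Factor 407: 407 = 11 · 37.
φ(407) = 407 · (1 − 1/11) · (1 − 1/37)
       = 407 · 360/407 = 360.

360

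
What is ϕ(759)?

440

Prime factorization: 759 = 3 · 11 · 23.
φ(3) = 3 − 1 = 2.
φ(11) = 11 − 1 = 10.
φ(23) = 23 − 1 = 22.
φ(759) = 2 × 10 × 22 = 440.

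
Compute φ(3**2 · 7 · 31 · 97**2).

φ(3^2) = 3^2 − 3^1 = 9 − 3 = 6.
φ(7) = 7 − 1 = 6.
φ(31) = 31 − 1 = 30.
φ(97^2) = 97^2 − 97^1 = 9409 − 97 = 9312.
φ(18375777) = 6 × 6 × 30 × 9312 = 10056960.

10056960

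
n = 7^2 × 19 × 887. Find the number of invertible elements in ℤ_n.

φ(825797) = 825797 · (1 − 1/7) · (1 − 1/19) · (1 − 1/887)
       = 825797 · 95688/117971 = 669816.

669816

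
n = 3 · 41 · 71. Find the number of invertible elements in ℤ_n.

5600

φ(8733) = 8733 · (1 − 1/3) · (1 − 1/41) · (1 − 1/71)
       = 8733 · 5600/8733 = 5600.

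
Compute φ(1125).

Prime factorization: 1125 = 3^2 · 5^3.
φ(3^2) = 3^1·(3−1) = 3·2 = 6.
φ(5^3) = 5^2·(5−1) = 25·4 = 100.
Since φ is multiplicative, φ(1125) = 6 · 100 = 600.

600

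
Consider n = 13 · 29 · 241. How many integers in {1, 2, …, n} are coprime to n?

80640

φ(90857) = 90857 · (1 − 1/13) · (1 − 1/29) · (1 − 1/241)
       = 90857 · 80640/90857 = 80640.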